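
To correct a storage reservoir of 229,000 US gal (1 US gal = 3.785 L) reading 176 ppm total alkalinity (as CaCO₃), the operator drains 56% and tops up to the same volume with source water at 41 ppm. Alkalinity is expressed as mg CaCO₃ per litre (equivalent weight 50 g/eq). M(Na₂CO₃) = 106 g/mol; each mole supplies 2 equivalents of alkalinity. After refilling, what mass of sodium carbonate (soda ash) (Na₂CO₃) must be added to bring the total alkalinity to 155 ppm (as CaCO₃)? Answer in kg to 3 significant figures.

50.2 kg

Volume: 229,000 US gal × 3.785 L/gal = 866,765 L.
After draining 56% and refilling: 176 × 0.44 + 41 × 0.56 = 100.4 ppm.
Deficit to target: 155 − 100.4 = 54.6 mg/L.
As CaCO₃: 54.6 mg/L × 866,765 L = 47,330 g; ÷ 50 g/eq ÷ 2 = 473.3 mol Na₂CO₃.
Mass: 473.3 × 106 = 50,160 g.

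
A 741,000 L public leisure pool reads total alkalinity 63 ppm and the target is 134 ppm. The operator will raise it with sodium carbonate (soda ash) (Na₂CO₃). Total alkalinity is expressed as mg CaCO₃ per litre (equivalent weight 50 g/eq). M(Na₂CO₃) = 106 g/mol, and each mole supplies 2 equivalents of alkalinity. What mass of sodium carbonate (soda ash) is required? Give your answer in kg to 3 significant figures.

Alkalinity to add: (134 − 63) = 71 mg/L as CaCO₃ × 741,000 L = 52,610 g as CaCO₃.
Equivalents: 52,610 g ÷ 50 g/eq = 1052 eq.
Each mole of Na₂CO₃ supplies 2 eq, so 1052 / 2 = 526.1 mol.
Mass: 526.1 mol × 106 g/mol = 55,770 g.

55.8 kg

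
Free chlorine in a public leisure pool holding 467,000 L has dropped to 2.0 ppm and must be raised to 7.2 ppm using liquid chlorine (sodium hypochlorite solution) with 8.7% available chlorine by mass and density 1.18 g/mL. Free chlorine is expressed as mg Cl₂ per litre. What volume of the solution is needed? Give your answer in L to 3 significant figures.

23.7 L

Chlorine deficit: 7.2 − 2.0 = 5.2 ppm = 5.2 mg/L as Cl₂.
Cl₂ equivalent needed: 5.2 mg/L × 467,000 L = 2,428,000 mg = 2428 g.
Product at 8.7% available chlorine: 2428 / 0.087 = 27,910 g.
Volume at density 1.18 g/mL: 27,910 g ÷ 1.18 g/mL = 23,650 mL.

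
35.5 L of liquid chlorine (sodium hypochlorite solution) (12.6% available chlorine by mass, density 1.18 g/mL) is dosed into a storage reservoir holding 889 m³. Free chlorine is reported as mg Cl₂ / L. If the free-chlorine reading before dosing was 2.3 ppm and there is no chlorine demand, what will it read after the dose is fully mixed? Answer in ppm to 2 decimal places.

Volume: 889 m³ = 889,000 L.
Mass of solution: 35.5 L × 1000 mL/L × 1.18 g/mL = 41,890 g.
Available chlorine delivered: 41,890 g × 0.126 = 5278 g as Cl₂.
Concentration rise: 5278 g / 889,000 L = 5.937 mg/L = 5.94 ppm.
Final FC: 2.3 + 5.94 = 8.24 ppm.

8.24 ppm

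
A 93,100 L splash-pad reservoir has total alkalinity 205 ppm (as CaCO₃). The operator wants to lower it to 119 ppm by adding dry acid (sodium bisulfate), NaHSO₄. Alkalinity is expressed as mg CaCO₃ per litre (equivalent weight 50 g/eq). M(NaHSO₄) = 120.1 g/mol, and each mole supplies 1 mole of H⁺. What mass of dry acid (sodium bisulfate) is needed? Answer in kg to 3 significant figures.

19.2 kg

Alkalinity to neutralize: (205 − 119) = 86 mg/L as CaCO₃ × 93,100 L = 8007 g as CaCO₃.
Equivalents of H⁺ required: 8007 ÷ 50 g/eq = 160.1 eq = 160.1 mol NaHSO₄.
Mass of NaHSO₄: 160.1 × 120.1 = 19,230 g.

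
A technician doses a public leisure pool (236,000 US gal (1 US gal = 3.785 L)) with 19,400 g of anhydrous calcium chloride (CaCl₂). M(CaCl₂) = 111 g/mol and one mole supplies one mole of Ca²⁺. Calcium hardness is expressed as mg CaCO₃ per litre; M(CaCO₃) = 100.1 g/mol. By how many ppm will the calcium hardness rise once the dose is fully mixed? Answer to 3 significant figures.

19.6 ppm

Volume: 236,000 US gal × 3.785 L/gal = 893,260 L.
Moles of Ca²⁺: 19,400 g ÷ 111 g/mol = 174.8 mol.
As CaCO₃: 174.8 mol × 100.1 g/mol = 17,490 g.
Rise: 17,490 g / 893,260 L × 1000 = 19.59 mg/L.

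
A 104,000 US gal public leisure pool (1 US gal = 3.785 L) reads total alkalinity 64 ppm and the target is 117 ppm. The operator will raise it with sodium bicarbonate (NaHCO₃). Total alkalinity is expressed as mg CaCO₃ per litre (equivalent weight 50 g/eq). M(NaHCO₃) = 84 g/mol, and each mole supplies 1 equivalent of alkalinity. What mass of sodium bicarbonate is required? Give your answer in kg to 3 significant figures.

35.0 kg

Volume: 104,000 US gal × 3.785 L/gal = 393,640 L.
Alkalinity to add: (117 − 64) = 53 mg/L as CaCO₃ × 393,640 L = 20,860 g as CaCO₃.
Equivalents: 20,860 g ÷ 50 g/eq = 417.3 eq.
NaHCO₃ supplies 1 eq per mole → 417.3 mol.
Mass: 417.3 mol × 84 g/mol = 35,050 g.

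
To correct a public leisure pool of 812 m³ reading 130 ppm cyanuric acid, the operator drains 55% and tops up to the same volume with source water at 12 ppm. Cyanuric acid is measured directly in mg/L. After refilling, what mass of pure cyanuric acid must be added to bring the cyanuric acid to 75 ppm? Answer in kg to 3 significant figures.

Volume: 812 m³ = 812,000 L.
After draining 55% and refilling: 130 × 0.45 + 12 × 0.55 = 65.1 ppm.
Deficit to target: 75 − 65.1 = 9.9 mg/L.
Mass: 9.9 mg/L × 812,000 L = 8039 g cyanuric acid.

8.04 kg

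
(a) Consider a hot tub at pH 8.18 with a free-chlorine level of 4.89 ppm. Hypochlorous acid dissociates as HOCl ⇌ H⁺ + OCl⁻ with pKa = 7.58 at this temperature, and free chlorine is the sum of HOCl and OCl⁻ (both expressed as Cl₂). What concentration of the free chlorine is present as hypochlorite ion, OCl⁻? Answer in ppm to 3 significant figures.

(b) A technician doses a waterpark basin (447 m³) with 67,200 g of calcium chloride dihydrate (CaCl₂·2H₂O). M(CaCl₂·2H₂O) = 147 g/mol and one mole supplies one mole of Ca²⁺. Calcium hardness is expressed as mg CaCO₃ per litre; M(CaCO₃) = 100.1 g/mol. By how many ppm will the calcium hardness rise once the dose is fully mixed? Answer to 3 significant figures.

(a) 3.91 ppm; (b) 102 ppm

(a) [OCl⁻]/[HOCl] = 10^(pH − pKa) = 10^(8.18 − 7.58) = 10^0.60 = 3.981.
(a) Fraction as HOCl = 1 / (1 + 3.981) = 0.2008.
(a) OCl⁻ = (1 − 0.2008) × 4.89 ppm = 3.908 ppm.

(b) Volume: 447 m³ = 447,000 L.
(b) Moles of Ca²⁺: 67,200 g ÷ 147 g/mol = 457.1 mol.
(b) As CaCO₃: 457.1 mol × 100.1 g/mol = 45,760 g.
(b) Rise: 45,760 g / 447,000 L × 1000 = 102.4 mg/L.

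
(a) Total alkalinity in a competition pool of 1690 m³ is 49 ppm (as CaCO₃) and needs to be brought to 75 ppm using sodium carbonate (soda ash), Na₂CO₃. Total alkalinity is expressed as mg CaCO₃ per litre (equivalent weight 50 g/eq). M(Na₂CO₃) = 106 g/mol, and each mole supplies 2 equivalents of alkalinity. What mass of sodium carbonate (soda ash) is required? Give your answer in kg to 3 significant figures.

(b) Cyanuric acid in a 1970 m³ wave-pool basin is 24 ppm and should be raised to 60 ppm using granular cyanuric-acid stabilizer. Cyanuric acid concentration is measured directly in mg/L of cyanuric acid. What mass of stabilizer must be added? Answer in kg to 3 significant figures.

(a) 46.6 kg; (b) 70.9 kg

(a) Volume: 1690 m³ = 1,690,000 L.
(a) Alkalinity to add: (75 − 49) = 26 mg/L as CaCO₃ × 1,690,000 L = 43,940 g as CaCO₃.
(a) Equivalents: 43,940 g ÷ 50 g/eq = 878.8 eq.
(a) Each mole of Na₂CO₃ supplies 2 eq, so 878.8 / 2 = 439.4 mol.
(a) Mass: 439.4 mol × 106 g/mol = 46,580 g.

(b) Volume: 1970 m³ = 1,970,000 L.
(b) CYA to add: (60 − 24) = 36 mg/L × 1,970,000 L = 70,920 g cyanuric acid.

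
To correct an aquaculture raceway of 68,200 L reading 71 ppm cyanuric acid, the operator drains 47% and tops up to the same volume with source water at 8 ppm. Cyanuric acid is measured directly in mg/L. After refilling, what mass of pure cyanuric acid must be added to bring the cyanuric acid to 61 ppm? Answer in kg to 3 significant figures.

1.34 kg

After draining 47% and refilling: 71 × 0.53 + 8 × 0.47 = 41.39 ppm.
Deficit to target: 61 − 41.39 = 19.61 mg/L.
Mass: 19.61 mg/L × 68,200 L = 1337 g cyanuric acid.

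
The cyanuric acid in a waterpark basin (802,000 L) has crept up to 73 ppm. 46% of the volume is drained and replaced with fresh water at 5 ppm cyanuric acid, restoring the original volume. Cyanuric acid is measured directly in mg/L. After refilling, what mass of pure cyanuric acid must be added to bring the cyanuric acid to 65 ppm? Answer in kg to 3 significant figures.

18.7 kg

After draining 46% and refilling: 73 × 0.54 + 5 × 0.46 = 41.72 ppm.
Deficit to target: 65 − 41.72 = 23.28 mg/L.
Mass: 23.28 mg/L × 802,000 L = 18,670 g cyanuric acid.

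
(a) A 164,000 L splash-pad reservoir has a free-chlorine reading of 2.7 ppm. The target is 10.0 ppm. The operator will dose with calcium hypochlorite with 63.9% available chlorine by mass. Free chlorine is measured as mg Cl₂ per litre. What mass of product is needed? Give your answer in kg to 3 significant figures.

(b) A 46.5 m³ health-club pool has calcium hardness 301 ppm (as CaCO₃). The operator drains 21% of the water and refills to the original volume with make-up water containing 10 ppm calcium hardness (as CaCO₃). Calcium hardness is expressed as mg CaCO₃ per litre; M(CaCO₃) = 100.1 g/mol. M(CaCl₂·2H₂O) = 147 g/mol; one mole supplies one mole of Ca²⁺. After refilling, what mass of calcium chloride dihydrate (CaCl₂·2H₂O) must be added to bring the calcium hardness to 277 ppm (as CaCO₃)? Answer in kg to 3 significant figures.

(a) 1.87 kg; (b) 2.53 kg

(a) Chlorine deficit: 10.0 − 2.7 = 7.3 ppm = 7.3 mg/L as Cl₂.
(a) Cl₂ equivalent needed: 7.3 mg/L × 164,000 L = 1,197,000 mg = 1197 g.
(a) Product at 63.9% available chlorine: 1197 / 0.639 = 1874 g.

(b) Volume: 46.5 m³ = 46,500 L.
(b) After draining 21% and refilling: 301 × 0.79 + 10 × 0.21 = 239.89 ppm.
(b) Deficit to target: 277 − 239.89 = 37.11 mg/L.
(b) As CaCO₃: 37.11 mg/L × 46,500 L = 1726 g; ÷ 100.1 = 17.24 mol Ca²⁺.
(b) Mass: 17.24 × 147 = 2534 g.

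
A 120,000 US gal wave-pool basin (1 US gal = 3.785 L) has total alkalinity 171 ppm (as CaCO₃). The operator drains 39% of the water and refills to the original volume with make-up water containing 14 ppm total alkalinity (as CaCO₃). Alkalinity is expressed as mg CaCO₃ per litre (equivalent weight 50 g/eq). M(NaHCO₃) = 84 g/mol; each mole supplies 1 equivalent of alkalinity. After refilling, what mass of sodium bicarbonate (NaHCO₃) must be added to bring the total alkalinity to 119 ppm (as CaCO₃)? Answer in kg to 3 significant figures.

7.04 kg

Volume: 120,000 US gal × 3.785 L/gal = 454,200 L.
After draining 39% and refilling: 171 × 0.61 + 14 × 0.39 = 109.77 ppm.
Deficit to target: 119 − 109.77 = 9.23 mg/L.
As CaCO₃: 9.23 mg/L × 454,200 L = 4192 g; ÷ 50 g/eq ÷ 1 = 83.85 mol NaHCO₃.
Mass: 83.85 × 84 = 7043 g.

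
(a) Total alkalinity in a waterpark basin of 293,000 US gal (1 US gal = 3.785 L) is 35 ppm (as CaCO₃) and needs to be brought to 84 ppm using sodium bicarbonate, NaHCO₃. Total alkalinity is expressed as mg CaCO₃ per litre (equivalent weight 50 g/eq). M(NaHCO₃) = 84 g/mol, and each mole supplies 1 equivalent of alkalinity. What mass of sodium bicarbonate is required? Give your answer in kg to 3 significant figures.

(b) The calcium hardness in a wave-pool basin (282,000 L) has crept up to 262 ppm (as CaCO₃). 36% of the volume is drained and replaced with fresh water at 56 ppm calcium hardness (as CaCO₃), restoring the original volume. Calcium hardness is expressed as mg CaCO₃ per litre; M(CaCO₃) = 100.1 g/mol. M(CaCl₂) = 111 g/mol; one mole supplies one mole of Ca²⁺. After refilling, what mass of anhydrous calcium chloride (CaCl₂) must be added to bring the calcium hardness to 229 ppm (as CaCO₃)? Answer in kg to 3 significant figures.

(a) 91.3 kg; (b) 12.9 kg

(a) Volume: 293,000 US gal × 3.785 L/gal = 1,109,005 L.
(a) Alkalinity to add: (84 − 35) = 49 mg/L as CaCO₃ × 1,109,005 L = 54,340 g as CaCO₃.
(a) Equivalents: 54,340 g ÷ 50 g/eq = 1087 eq.
(a) NaHCO₃ supplies 1 eq per mole → 1087 mol.
(a) Mass: 1087 mol × 84 g/mol = 91,290 g.

(b) After draining 36% and refilling: 262 × 0.64 + 56 × 0.36 = 187.84 ppm.
(b) Deficit to target: 229 − 187.84 = 41.16 mg/L.
(b) As CaCO₃: 41.16 mg/L × 282,000 L = 11,610 g; ÷ 100.1 = 116 mol Ca²⁺.
(b) Mass: 116 × 111 = 12,870 g.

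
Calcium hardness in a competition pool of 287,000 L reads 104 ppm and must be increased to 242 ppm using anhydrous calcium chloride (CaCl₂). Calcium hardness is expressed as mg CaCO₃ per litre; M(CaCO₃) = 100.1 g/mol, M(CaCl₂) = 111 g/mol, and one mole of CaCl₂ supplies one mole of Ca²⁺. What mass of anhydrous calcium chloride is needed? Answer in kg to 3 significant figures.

43.9 kg

Hardness to add: (242 − 104) = 138 mg/L as CaCO₃ × 287,000 L = 39,610 g as CaCO₃.
Moles of Ca²⁺ (1 mol Ca²⁺ ≡ 1 mol CaCO₃): 39,610 / 100.1 g/mol = 395.7 mol.
Mass of CaCl₂: 395.7 × 111 = 43,920 g.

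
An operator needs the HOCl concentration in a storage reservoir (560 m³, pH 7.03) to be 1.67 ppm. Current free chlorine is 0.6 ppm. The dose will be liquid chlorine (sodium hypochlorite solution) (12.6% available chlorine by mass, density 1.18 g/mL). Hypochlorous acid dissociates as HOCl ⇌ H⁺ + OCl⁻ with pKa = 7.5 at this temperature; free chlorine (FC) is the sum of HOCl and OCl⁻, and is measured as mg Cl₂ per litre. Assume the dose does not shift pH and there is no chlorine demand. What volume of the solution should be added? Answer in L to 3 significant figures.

6.16 L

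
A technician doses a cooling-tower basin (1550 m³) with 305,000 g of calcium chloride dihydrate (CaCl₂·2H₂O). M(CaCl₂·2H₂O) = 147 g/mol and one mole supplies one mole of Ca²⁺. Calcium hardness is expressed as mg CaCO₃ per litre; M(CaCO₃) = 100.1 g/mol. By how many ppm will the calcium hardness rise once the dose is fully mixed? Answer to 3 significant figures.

Volume: 1550 m³ = 1,550,000 L.
Moles of Ca²⁺: 305,000 g ÷ 147 g/mol = 2075 mol.
As CaCO₃: 2075 mol × 100.1 g/mol = 207,700 g.
Rise: 207,700 g / 1,550,000 L × 1000 = 134 mg/L.

134 ppm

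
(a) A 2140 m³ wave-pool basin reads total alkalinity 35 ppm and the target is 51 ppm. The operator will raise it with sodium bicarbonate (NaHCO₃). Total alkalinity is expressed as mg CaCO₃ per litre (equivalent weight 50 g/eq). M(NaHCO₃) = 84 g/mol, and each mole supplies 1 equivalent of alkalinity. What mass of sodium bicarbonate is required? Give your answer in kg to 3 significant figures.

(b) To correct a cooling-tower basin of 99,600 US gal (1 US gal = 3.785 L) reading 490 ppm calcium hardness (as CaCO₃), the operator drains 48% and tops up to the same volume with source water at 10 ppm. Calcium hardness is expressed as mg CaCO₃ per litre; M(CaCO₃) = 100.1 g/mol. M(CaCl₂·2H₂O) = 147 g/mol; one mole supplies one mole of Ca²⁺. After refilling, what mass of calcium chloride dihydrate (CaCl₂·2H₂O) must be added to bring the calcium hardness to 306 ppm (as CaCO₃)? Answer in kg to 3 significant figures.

(a) Volume: 2140 m³ = 2,140,000 L.
(a) Alkalinity to add: (51 − 35) = 16 mg/L as CaCO₃ × 2,140,000 L = 34,240 g as CaCO₃.
(a) Equivalents: 34,240 g ÷ 50 g/eq = 684.8 eq.
(a) NaHCO₃ supplies 1 eq per mole → 684.8 mol.
(a) Mass: 684.8 mol × 84 g/mol = 57,520 g.

(b) Volume: 99,600 US gal × 3.785 L/gal = 376,986 L.
(b) After draining 48% and refilling: 490 × 0.52 + 10 × 0.48 = 259.6 ppm.
(b) Deficit to target: 306 − 259.6 = 46.4 mg/L.
(b) As CaCO₃: 46.4 mg/L × 376,986 L = 17,490 g; ÷ 100.1 = 174.7 mol Ca²⁺.
(b) Mass: 174.7 × 147 = 25,690 g.

(a) 57.5 kg; (b) 25.7 kg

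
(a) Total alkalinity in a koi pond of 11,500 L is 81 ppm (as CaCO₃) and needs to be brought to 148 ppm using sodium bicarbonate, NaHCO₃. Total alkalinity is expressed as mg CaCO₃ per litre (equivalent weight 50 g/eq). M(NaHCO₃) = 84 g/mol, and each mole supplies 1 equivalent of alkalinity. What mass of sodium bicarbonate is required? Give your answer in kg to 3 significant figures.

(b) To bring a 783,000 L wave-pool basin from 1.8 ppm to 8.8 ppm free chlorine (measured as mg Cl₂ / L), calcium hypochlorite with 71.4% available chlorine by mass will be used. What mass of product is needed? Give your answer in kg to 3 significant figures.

(a) Alkalinity to add: (148 − 81) = 67 mg/L as CaCO₃ × 11,500 L = 770.5 g as CaCO₃.
(a) Equivalents: 770.5 g ÷ 50 g/eq = 15.41 eq.
(a) NaHCO₃ supplies 1 eq per mole → 15.41 mol.
(a) Mass: 15.41 mol × 84 g/mol = 1294 g.

(b) Chlorine deficit: 8.8 − 1.8 = 7 ppm = 7 mg/L as Cl₂.
(b) Cl₂ equivalent needed: 7 mg/L × 783,000 L = 5,481,000 mg = 5481 g.
(b) Product at 71.4% available chlorine: 5481 / 0.714 = 7676 g.

(a) 1.29 kg; (b) 7.68 kg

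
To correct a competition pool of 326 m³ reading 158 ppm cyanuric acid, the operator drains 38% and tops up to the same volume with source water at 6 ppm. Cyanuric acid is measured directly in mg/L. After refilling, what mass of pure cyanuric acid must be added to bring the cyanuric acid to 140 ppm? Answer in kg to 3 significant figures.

13.0 kg

Volume: 326 m³ = 326,000 L.
After draining 38% and refilling: 158 × 0.62 + 6 × 0.38 = 100.24 ppm.
Deficit to target: 140 − 100.24 = 39.76 mg/L.
Mass: 39.76 mg/L × 326,000 L = 12,960 g cyanuric acid.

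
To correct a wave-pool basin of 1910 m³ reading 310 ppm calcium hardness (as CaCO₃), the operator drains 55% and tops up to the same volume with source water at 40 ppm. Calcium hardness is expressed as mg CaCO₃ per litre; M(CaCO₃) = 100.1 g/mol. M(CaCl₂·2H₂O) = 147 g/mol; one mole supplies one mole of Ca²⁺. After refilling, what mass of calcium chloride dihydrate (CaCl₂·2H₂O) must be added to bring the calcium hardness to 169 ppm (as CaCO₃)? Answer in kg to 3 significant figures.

21.0 kg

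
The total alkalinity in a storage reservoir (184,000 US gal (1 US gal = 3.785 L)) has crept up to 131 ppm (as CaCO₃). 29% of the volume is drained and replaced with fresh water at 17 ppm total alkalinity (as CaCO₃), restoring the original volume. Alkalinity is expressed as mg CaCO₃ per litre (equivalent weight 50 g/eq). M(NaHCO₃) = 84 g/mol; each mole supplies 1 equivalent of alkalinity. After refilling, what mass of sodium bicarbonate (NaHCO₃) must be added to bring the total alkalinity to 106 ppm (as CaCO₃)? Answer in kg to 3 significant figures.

9.43 kg

Volume: 184,000 US gal × 3.785 L/gal = 696,440 L.
After draining 29% and refilling: 131 × 0.71 + 17 × 0.29 = 97.94 ppm.
Deficit to target: 106 − 97.94 = 8.06 mg/L.
As CaCO₃: 8.06 mg/L × 696,440 L = 5613 g; ÷ 50 g/eq ÷ 1 = 112.3 mol NaHCO₃.
Mass: 112.3 × 84 = 9430 g.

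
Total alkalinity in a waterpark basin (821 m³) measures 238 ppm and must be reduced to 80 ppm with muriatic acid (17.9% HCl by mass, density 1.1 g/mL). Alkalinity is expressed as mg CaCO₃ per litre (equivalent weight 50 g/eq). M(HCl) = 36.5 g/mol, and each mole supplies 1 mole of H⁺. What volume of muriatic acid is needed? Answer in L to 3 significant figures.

Volume: 821 m³ = 821,000 L.
Alkalinity to neutralize: (238 − 80) = 158 mg/L as CaCO₃ × 821,000 L = 129,700 g as CaCO₃.
Equivalents of H⁺ required: 129,700 ÷ 50 g/eq = 2594 eq = 2594 mol HCl.
Mass of HCl: 2594 × 36.5 = 94,690 g.
Mass of 17.9% solution: 94,690 / 0.179 = 529,000 g.
Volume: 529,000 g ÷ 1.1 g/mL = 480,900 mL.

481 L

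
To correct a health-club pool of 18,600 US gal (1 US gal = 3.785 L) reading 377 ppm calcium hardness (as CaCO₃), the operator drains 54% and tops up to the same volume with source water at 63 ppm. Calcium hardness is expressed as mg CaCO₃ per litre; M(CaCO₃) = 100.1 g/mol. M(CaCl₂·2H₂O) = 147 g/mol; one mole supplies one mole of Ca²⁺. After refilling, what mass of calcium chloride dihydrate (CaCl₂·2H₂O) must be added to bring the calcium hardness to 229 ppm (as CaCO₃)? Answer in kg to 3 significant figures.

2.23 kg

Volume: 18,600 US gal × 3.785 L/gal = 70,401 L.
After draining 54% and refilling: 377 × 0.46 + 63 × 0.54 = 207.44 ppm.
Deficit to target: 229 − 207.44 = 21.56 mg/L.
As CaCO₃: 21.56 mg/L × 70,401 L = 1518 g; ÷ 100.1 = 15.16 mol Ca²⁺.
Mass: 15.16 × 147 = 2229 g.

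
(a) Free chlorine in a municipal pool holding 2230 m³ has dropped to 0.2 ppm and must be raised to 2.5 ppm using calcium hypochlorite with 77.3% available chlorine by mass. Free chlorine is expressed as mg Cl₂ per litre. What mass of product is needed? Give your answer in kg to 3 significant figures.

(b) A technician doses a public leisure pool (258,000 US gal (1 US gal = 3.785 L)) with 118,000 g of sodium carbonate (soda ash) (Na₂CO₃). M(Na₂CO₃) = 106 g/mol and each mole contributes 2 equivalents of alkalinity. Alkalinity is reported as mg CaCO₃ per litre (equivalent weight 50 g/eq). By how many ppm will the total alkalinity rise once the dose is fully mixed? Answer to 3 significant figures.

(a) Volume: 2230 m³ = 2,230,000 L.
(a) Chlorine deficit: 2.5 − 0.2 = 2.3 ppm = 2.3 mg/L as Cl₂.
(a) Cl₂ equivalent needed: 2.3 mg/L × 2,230,000 L = 5,129,000 mg = 5129 g.
(a) Product at 77.3% available chlorine: 5129 / 0.773 = 6635 g.

(b) Volume: 258,000 US gal × 3.785 L/gal = 976,530 L.
(b) Moles of Na₂CO₃: 118,000 g ÷ 106 g/mol = 1113 mol → 2226 eq of alkalinity.
(b) As CaCO₃: 2226 eq × 50 g/eq = 111,300 g.
(b) Rise: 111,300 g / 976,530 L × 1000 = 114 mg/L.

(a) 6.64 kg; (b) 114 ppm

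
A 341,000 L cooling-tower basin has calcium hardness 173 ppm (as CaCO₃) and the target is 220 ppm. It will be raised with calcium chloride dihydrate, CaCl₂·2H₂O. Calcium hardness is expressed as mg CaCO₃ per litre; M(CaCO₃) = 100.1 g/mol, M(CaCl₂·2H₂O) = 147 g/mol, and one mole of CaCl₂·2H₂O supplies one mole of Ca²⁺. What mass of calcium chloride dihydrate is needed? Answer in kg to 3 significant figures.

Hardness to add: (220 − 173) = 47 mg/L as CaCO₃ × 341,000 L = 16,030 g as CaCO₃.
Moles of Ca²⁺ (1 mol Ca²⁺ ≡ 1 mol CaCO₃): 16,030 / 100.1 g/mol = 160.1 mol.
Mass of CaCl₂·2H₂O: 160.1 × 147 = 23,540 g.

23.5 kg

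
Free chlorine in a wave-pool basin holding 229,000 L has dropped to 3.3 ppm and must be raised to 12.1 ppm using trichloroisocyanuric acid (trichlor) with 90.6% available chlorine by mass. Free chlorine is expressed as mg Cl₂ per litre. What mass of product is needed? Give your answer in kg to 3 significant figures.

2.22 kg

Chlorine deficit: 12.1 − 3.3 = 8.8 ppm = 8.8 mg/L as Cl₂.
Cl₂ equivalent needed: 8.8 mg/L × 229,000 L = 2,015,000 mg = 2015 g.
Product at 90.6% available chlorine: 2015 / 0.906 = 2224 g.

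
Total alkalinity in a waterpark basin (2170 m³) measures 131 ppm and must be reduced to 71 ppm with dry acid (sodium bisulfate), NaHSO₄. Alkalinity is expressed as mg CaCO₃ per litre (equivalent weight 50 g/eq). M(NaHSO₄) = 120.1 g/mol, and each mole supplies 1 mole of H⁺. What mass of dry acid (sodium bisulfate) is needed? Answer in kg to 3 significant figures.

313 kg

Volume: 2170 m³ = 2,170,000 L.
Alkalinity to neutralize: (131 − 71) = 60 mg/L as CaCO₃ × 2,170,000 L = 130,200 g as CaCO₃.
Equivalents of H⁺ required: 130,200 ÷ 50 g/eq = 2604 eq = 2604 mol NaHSO₄.
Mass of NaHSO₄: 2604 × 120.1 = 312,700 g.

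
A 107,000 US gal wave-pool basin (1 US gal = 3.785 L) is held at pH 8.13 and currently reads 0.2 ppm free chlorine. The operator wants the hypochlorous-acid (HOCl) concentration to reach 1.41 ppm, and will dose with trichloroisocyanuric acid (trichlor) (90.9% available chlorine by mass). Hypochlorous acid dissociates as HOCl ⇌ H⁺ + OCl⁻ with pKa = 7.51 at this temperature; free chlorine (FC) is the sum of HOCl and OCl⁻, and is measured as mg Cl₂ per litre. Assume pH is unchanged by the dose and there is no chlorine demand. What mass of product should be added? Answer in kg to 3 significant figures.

3.16 kg

Volume: 107,000 US gal × 3.785 L/gal = 404,995 L.
[OCl⁻]/[HOCl] = 10^(pH − pKa) = 10^(8.13 − 7.51) = 4.169; fraction as HOCl = 1/(1 + 4.169) = 0.1935.
Free chlorine required for 1.41 ppm HOCl: 1.41 / 0.1935 = 7.288 ppm.
FC to add: 7.288 − 0.2 = 7.088 mg/L as Cl₂.
Cl₂ equivalent: 7.088 mg/L × 404,995 L = 2871 g.
Product at 90.9% available Cl: 2871 / 0.909 = 3158 g.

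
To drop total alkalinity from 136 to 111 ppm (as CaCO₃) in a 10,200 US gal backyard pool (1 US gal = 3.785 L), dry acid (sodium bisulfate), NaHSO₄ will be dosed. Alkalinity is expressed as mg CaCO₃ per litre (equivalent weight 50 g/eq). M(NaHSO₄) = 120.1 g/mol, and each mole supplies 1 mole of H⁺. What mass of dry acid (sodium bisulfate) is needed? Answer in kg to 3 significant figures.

Volume: 10,200 US gal × 3.785 L/gal = 38,607 L.
Alkalinity to neutralize: (136 − 111) = 25 mg/L as CaCO₃ × 38,607 L = 965.2 g as CaCO₃.
Equivalents of H⁺ required: 965.2 ÷ 50 g/eq = 19.3 eq = 19.3 mol NaHSO₄.
Mass of NaHSO₄: 19.3 × 120.1 = 2318 g.

2.32 kg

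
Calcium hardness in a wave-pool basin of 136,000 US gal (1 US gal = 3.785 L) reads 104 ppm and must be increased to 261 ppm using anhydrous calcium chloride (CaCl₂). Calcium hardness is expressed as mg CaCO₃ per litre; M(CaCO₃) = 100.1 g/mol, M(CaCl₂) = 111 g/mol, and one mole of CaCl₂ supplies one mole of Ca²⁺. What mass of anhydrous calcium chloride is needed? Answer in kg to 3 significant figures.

89.6 kg

Volume: 136,000 US gal × 3.785 L/gal = 514,760 L.
Hardness to add: (261 − 104) = 157 mg/L as CaCO₃ × 514,760 L = 80,820 g as CaCO₃.
Moles of Ca²⁺ (1 mol Ca²⁺ ≡ 1 mol CaCO₃): 80,820 / 100.1 g/mol = 807.4 mol.
Mass of CaCl₂: 807.4 × 111 = 89,620 g.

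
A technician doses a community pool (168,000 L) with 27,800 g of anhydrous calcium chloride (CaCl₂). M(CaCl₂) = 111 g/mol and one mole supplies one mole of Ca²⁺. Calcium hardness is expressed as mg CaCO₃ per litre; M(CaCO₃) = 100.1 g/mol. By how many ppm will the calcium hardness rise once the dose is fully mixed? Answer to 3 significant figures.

149 ppm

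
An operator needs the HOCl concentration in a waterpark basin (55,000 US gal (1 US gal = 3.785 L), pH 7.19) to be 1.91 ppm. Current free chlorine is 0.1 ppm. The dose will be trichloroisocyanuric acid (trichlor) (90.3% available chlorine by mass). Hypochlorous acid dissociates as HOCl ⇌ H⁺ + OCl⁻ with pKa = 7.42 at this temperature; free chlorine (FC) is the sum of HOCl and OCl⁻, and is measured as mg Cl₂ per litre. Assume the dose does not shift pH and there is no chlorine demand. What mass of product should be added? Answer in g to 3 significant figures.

677 g

Volume: 55,000 US gal × 3.785 L/gal = 208,175 L.
[OCl⁻]/[HOCl] = 10^(pH − pKa) = 10^(7.19 − 7.42) = 0.5888; fraction as HOCl = 1/(1 + 0.5888) = 0.6294.
Free chlorine required for 1.91 ppm HOCl: 1.91 / 0.6294 = 3.035 ppm.
FC to add: 3.035 − 0.1 = 2.935 mg/L as Cl₂.
Cl₂ equivalent: 2.935 mg/L × 208,175 L = 610.9 g.
Product at 90.3% available Cl: 610.9 / 0.903 = 676.6 g.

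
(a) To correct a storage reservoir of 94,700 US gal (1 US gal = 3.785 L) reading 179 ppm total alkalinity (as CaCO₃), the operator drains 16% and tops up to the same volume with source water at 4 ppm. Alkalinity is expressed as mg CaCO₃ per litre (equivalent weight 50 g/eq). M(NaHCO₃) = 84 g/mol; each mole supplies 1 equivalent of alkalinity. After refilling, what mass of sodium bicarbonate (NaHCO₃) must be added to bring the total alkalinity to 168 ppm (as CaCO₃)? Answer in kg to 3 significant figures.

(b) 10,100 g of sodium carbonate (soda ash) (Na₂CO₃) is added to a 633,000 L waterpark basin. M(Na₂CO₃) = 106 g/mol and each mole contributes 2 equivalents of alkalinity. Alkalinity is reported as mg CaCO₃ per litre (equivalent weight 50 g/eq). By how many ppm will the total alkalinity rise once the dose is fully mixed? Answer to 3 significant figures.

(a) Volume: 94,700 US gal × 3.785 L/gal = 358,440 L.
(a) After draining 16% and refilling: 179 × 0.84 + 4 × 0.16 = 151 ppm.
(a) Deficit to target: 168 − 151 = 17 mg/L.
(a) As CaCO₃: 17 mg/L × 358,440 L = 6093 g; ÷ 50 g/eq ÷ 1 = 121.9 mol NaHCO₃.
(a) Mass: 121.9 × 84 = 10,240 g.

(b) Moles of Na₂CO₃: 10,100 g ÷ 106 g/mol = 95.28 mol → 190.6 eq of alkalinity.
(b) As CaCO₃: 190.6 eq × 50 g/eq = 9528 g.
(b) Rise: 9528 g / 633,000 L × 1000 = 15.05 mg/L.

(a) 10.2 kg; (b) 15.1 ppm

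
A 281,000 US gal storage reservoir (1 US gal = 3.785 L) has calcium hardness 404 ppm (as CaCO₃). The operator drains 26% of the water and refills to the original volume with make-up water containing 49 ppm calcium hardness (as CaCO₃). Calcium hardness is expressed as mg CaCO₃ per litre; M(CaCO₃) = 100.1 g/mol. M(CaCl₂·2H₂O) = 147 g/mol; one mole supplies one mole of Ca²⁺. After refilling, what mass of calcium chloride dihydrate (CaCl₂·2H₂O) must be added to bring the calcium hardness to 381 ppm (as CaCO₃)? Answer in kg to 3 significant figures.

108 kg

Volume: 281,000 US gal × 3.785 L/gal = 1,063,585 L.
After draining 26% and refilling: 404 × 0.74 + 49 × 0.26 = 311.7 ppm.
Deficit to target: 381 − 311.7 = 69.3 mg/L.
As CaCO₃: 69.3 mg/L × 1,063,585 L = 73,710 g; ÷ 100.1 = 736.3 mol Ca²⁺.
Mass: 736.3 × 147 = 108,200 g.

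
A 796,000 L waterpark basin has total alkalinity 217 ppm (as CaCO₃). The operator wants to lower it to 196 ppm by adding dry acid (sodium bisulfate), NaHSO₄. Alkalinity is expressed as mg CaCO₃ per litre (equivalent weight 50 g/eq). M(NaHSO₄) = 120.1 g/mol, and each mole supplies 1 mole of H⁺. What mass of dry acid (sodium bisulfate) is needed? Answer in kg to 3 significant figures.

40.2 kg

Alkalinity to neutralize: (217 − 196) = 21 mg/L as CaCO₃ × 796,000 L = 16,720 g as CaCO₃.
Equivalents of H⁺ required: 16,720 ÷ 50 g/eq = 334.3 eq = 334.3 mol NaHSO₄.
Mass of NaHSO₄: 334.3 × 120.1 = 40,150 g.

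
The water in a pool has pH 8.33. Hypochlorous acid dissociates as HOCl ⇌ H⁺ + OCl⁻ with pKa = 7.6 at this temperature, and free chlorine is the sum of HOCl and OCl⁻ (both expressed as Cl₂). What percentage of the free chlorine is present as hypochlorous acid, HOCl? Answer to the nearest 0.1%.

[OCl⁻]/[HOCl] = 10^(pH − pKa) = 10^(8.33 − 7.6) = 10^0.73 = 5.37.
Fraction as HOCl = 1 / (1 + 5.37) = 0.157.

15.7%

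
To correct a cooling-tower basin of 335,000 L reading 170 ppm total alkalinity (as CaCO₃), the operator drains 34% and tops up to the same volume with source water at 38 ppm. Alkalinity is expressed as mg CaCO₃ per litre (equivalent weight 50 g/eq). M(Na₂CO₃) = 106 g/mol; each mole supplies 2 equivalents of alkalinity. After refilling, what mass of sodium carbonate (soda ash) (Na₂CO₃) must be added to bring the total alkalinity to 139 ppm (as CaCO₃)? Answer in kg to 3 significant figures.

After draining 34% and refilling: 170 × 0.66 + 38 × 0.34 = 125.12 ppm.
Deficit to target: 139 − 125.12 = 13.88 mg/L.
As CaCO₃: 13.88 mg/L × 335,000 L = 4650 g; ÷ 50 g/eq ÷ 2 = 46.5 mol Na₂CO₃.
Mass: 46.5 × 106 = 4929 g.

4.93 kg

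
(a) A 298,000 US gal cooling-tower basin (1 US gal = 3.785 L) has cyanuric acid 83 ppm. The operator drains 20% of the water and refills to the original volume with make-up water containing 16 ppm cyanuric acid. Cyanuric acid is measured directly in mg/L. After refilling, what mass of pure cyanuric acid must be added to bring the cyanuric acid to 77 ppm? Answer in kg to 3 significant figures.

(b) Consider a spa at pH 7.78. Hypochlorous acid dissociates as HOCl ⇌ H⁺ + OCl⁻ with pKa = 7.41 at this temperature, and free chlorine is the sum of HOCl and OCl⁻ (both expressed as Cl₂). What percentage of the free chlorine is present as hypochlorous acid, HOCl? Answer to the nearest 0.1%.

(a) Volume: 298,000 US gal × 3.785 L/gal = 1,127,930 L.
(a) After draining 20% and refilling: 83 × 0.80 + 16 × 0.20 = 69.6 ppm.
(a) Deficit to target: 77 − 69.6 = 7.4 mg/L.
(a) Mass: 7.4 mg/L × 1,127,930 L = 8347 g cyanuric acid.

(b) [OCl⁻]/[HOCl] = 10^(pH − pKa) = 10^(7.78 − 7.41) = 10^0.37 = 2.344.
(b) Fraction as HOCl = 1 / (1 + 2.344) = 0.299.

(a) 8.35 kg; (b) 29.9%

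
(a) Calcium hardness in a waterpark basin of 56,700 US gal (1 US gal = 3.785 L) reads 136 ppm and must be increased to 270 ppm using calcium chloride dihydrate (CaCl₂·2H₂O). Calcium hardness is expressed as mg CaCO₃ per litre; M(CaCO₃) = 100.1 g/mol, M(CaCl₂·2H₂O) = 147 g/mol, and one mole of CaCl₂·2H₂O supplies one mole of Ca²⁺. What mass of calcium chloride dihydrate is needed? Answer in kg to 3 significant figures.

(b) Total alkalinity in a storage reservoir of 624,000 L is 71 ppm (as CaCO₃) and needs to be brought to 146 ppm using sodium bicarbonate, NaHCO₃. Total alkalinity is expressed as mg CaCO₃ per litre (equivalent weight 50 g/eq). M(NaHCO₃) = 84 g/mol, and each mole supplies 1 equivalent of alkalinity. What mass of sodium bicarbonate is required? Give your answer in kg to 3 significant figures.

(a) Volume: 56,700 US gal × 3.785 L/gal = 214,610 L.
(a) Hardness to add: (270 − 136) = 134 mg/L as CaCO₃ × 214,610 L = 28,760 g as CaCO₃.
(a) Moles of Ca²⁺ (1 mol Ca²⁺ ≡ 1 mol CaCO₃): 28,760 / 100.1 g/mol = 287.3 mol.
(a) Mass of CaCl₂·2H₂O: 287.3 × 147 = 42,230 g.

(b) Alkalinity to add: (146 − 71) = 75 mg/L as CaCO₃ × 624,000 L = 46,800 g as CaCO₃.
(b) Equivalents: 46,800 g ÷ 50 g/eq = 936 eq.
(b) NaHCO₃ supplies 1 eq per mole → 936 mol.
(b) Mass: 936 mol × 84 g/mol = 78,620 g.

(a) 42.2 kg; (b) 78.6 kg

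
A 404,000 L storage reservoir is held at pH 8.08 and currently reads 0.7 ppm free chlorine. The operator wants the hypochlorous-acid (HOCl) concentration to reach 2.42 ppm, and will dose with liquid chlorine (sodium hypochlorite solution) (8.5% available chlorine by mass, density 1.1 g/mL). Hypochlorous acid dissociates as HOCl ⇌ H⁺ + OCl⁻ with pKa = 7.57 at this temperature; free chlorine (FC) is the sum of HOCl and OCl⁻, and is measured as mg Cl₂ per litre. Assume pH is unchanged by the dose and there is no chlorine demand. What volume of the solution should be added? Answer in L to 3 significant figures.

41.3 L

[OCl⁻]/[HOCl] = 10^(pH − pKa) = 10^(8.08 − 7.57) = 3.236; fraction as HOCl = 1/(1 + 3.236) = 0.2361.
Free chlorine required for 2.42 ppm HOCl: 2.42 / 0.2361 = 10.25 ppm.
FC to add: 10.25 − 0.7 = 9.551 mg/L as Cl₂.
Cl₂ equivalent: 9.551 mg/L × 404,000 L = 3859 g.
Product at 8.5% available Cl: 3859 / 0.085 = 45,400 g.
Volume: 45,400 g ÷ 1.1 g/mL = 41,270 mL.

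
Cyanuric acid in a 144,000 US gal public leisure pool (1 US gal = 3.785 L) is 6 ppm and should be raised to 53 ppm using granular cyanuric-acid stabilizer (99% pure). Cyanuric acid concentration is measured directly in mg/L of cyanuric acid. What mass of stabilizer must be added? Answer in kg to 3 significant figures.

25.9 kg

Volume: 144,000 US gal × 3.785 L/gal = 545,040 L.
CYA to add: (53 − 6) = 47 mg/L × 545,040 L = 25,620 g cyanuric acid.
At 99% purity: 25,620 / 0.99 = 25,880 g product.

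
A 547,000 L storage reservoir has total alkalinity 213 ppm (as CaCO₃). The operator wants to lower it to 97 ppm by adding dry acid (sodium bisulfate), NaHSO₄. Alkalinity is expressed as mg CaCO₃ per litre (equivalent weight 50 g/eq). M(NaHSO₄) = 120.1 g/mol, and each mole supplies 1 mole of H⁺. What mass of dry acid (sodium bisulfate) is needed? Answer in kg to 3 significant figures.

152 kg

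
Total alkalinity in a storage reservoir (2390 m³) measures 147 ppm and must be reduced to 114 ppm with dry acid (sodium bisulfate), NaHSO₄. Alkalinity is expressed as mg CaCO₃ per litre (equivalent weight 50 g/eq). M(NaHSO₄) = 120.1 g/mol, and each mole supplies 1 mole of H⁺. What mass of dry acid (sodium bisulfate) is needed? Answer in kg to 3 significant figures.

Volume: 2390 m³ = 2,390,000 L.
Alkalinity to neutralize: (147 − 114) = 33 mg/L as CaCO₃ × 2,390,000 L = 78,870 g as CaCO₃.
Equivalents of H⁺ required: 78,870 ÷ 50 g/eq = 1577 eq = 1577 mol NaHSO₄.
Mass of NaHSO₄: 1577 × 120.1 = 189,400 g.

189 kg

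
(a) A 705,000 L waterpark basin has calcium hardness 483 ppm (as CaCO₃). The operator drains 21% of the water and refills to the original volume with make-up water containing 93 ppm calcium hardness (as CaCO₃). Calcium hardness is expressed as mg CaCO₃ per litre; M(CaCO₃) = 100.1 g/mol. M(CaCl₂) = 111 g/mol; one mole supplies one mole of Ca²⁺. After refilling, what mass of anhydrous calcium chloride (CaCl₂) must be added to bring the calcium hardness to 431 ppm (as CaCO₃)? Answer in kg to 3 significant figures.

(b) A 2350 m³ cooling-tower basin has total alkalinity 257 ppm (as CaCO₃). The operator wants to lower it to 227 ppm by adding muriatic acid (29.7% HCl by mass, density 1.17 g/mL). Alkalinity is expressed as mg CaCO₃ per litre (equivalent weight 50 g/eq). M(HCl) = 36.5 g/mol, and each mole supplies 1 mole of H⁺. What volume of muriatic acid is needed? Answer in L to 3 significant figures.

(a) 23.4 kg; (b) 148 L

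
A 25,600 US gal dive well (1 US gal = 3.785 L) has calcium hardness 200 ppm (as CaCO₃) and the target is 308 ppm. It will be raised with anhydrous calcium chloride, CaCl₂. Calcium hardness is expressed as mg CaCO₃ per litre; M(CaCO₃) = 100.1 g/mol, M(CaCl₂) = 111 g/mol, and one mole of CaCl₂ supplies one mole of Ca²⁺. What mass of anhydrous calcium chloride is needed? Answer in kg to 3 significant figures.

Volume: 25,600 US gal × 3.785 L/gal = 96,896 L.
Hardness to add: (308 − 200) = 108 mg/L as CaCO₃ × 96,896 L = 10,460 g as CaCO₃.
Moles of Ca²⁺ (1 mol Ca²⁺ ≡ 1 mol CaCO₃): 10,460 / 100.1 g/mol = 104.5 mol.
Mass of CaCl₂: 104.5 × 111 = 11,600 g.

11.6 kg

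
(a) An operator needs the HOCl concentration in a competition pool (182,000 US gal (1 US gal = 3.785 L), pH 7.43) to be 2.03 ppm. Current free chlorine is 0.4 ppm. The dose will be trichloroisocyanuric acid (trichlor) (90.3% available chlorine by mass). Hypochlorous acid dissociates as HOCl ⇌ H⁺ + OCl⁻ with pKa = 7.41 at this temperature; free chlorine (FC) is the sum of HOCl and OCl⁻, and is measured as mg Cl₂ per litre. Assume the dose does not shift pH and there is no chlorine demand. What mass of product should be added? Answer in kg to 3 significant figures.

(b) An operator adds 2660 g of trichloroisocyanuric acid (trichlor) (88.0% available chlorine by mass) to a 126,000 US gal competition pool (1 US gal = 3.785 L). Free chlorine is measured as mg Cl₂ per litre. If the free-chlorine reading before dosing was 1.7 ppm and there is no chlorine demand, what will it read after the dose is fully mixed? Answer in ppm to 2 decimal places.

(a) Volume: 182,000 US gal × 3.785 L/gal = 688,870 L.
(a) [OCl⁻]/[HOCl] = 10^(pH − pKa) = 10^(7.43 − 7.41) = 1.047; fraction as HOCl = 1/(1 + 1.047) = 0.4885.
(a) Free chlorine required for 2.03 ppm HOCl: 2.03 / 0.4885 = 4.156 ppm.
(a) FC to add: 4.156 − 0.4 = 3.756 mg/L as Cl₂.
(a) Cl₂ equivalent: 3.756 mg/L × 688,870 L = 2587 g.
(a) Product at 90.3% available Cl: 2587 / 0.903 = 2865 g.

(b) Volume: 126,000 US gal × 3.785 L/gal = 476,910 L.
(b) Available chlorine delivered: 2660 g × 0.88 = 2341 g as Cl₂.
(b) Concentration rise: 2341 g / 476,910 L = 4.908 mg/L = 4.91 ppm.
(b) Final FC: 1.7 + 4.91 = 6.61 ppm.

(a) 2.87 kg; (b) 6.61 ppm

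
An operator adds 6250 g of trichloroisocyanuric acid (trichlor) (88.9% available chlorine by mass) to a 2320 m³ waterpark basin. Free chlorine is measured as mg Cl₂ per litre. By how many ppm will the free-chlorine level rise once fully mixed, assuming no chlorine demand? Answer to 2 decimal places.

2.39 ppm

Volume: 2320 m³ = 2,320,000 L.
Available chlorine delivered: 6250 g × 0.889 = 5556 g as Cl₂.
Concentration rise: 5556 g / 2,320,000 L = 2.395 mg/L = 2.39 ppm.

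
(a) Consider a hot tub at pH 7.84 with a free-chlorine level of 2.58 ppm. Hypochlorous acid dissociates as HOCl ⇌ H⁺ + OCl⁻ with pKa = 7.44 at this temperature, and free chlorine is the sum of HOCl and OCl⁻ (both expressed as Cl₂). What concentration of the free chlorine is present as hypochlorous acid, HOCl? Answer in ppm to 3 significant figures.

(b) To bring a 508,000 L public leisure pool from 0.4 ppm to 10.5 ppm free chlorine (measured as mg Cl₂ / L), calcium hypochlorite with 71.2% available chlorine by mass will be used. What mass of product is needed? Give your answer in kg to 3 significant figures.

(a) [OCl⁻]/[HOCl] = 10^(pH − pKa) = 10^(7.84 − 7.44) = 10^0.40 = 2.512.
(a) Fraction as HOCl = 1 / (1 + 2.512) = 0.2847.
(a) HOCl = 0.2847 × 2.58 ppm = 0.7346 ppm.

(b) Chlorine deficit: 10.5 − 0.4 = 10.1 ppm = 10.1 mg/L as Cl₂.
(b) Cl₂ equivalent needed: 10.1 mg/L × 508,000 L = 5,131,000 mg = 5131 g.
(b) Product at 71.2% available chlorine: 5131 / 0.712 = 7206 g.

(a) 0.735 ppm; (b) 7.21 kg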